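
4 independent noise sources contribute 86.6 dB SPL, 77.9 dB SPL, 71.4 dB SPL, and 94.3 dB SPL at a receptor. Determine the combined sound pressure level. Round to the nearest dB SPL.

Incoherent sources combine by intensity addition: L_total = 10·log₁₀(Σ 10^(L_i/10)).
Σ 10^(L/10) = 10^(86.6/10) + 10^(77.9/10) + 10^(71.4/10) + 10^(94.3/10) = 3.224e+09.
L_total = 10·log₁₀(3.224e+09) = 95.08 dB SPL.

95 dB SPL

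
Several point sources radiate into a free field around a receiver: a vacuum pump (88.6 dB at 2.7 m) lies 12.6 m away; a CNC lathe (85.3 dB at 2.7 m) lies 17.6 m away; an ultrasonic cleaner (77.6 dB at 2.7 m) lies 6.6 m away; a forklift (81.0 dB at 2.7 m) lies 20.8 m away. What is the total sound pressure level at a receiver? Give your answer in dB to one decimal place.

77.2 dB

First find each source's level at the receiver (point-source: −20·log₁₀(r/r_ref)), then combine on an intensity basis.
vacuum pump: 88.6 − 20·log₁₀(12.6/2.7) = 88.6 − 13.38 = 75.22 dB.
CNC lathe: 85.3 − 20·log₁₀(17.6/2.7) = 85.3 − 16.28 = 69.02 dB.
ultrasonic cleaner: 77.6 − 20·log₁₀(6.6/2.7) = 77.6 − 7.76 = 69.84 dB.
forklift: 81.0 − 20·log₁₀(20.8/2.7) = 81.0 − 17.73 = 63.27 dB.
Σ 10^(L/10) = 5.299e+07 → L_total = 10·log₁₀(5.299e+07) = 77.24 dB.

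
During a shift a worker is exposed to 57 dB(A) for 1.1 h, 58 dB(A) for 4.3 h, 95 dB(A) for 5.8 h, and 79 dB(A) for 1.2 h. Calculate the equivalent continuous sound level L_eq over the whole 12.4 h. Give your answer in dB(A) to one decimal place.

91.7 dB(A)

The energy average is taken in the linear domain: L_eq = 10·log₁₀[(Σ tᵢ·10^(Lᵢ/10))/T], T = 12.4 h.
Σ tᵢ·10^(Lᵢ/10) = 1.1·10^(57/10) + 4.3·10^(58/10) + 5.8·10^(95/10) + 1.2·10^(79/10) = 1.844e+10.
L_eq = 10·log₁₀(1.844e+10/12.4) = 91.72 dB(A).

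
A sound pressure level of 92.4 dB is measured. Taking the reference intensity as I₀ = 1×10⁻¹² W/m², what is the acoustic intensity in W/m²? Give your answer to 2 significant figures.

L = 10·log₁₀(I/I₀) ⇒ I = I₀·10^(L/10) = 10⁻¹² × 10^9.24.

0.0017 W/m²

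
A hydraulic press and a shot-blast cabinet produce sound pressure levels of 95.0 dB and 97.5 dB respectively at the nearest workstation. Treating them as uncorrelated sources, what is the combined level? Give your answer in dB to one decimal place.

For uncorrelated sources the intensities add, so convert each level to linear form, sum, and take 10·log₁₀ of the total.
Σ 10^(L/10) = 10^(95.0/10) + 10^(97.5/10) = 8.786e+09.
L_total = 10·log₁₀(8.786e+09) = 99.44 dB.

99.4 dB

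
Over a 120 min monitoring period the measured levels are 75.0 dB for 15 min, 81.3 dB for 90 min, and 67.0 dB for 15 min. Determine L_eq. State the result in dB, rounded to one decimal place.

80.2 dB

The energy average is taken in the linear domain: L_eq = 10·log₁₀[(Σ tᵢ·10^(Lᵢ/10))/T], T = 120 min.
Σ tᵢ·10^(Lᵢ/10) = 15·10^(75.0/10) + 90·10^(81.3/10) + 15·10^(67.0/10) = 1.269e+10.
L_eq = 10·log₁₀(1.269e+10/120) = 80.24 dB.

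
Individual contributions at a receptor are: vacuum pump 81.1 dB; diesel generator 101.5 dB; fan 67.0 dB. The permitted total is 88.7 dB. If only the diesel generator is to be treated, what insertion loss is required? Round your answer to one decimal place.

13.7 dB

Everything except the diesel generator sums to 10^(81.1/10) + 10^(67.0/10) = 1.338e+08 in linear terms, 81.27 dB.
The limit corresponds to 10^(88.7/10) = 7.413e+08; subtracting the fixed part leaves 6.075e+08 for the diesel generator, i.e. 87.84 dB.
So the diesel generator must be reduced from 101.5 to 87.84 dB: IL = 13.66 dB.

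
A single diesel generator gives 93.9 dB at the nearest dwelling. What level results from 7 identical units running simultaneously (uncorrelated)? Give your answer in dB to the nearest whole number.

102 dB

L_total = L₁ + 10·log₁₀ N for N identical incoherent sources.
L_total = 93.9 + 10·log₁₀(7) = 93.9 + 8.451 = 102.35 dB.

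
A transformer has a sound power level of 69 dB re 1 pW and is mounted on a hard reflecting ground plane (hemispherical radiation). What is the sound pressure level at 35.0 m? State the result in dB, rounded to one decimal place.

The power spreads over a hemisphere of area 2π·r², so L_p = L_w − 10·log₁₀(2π·r²).
2π·r² = 7697 m², 10·log₁₀ of that is 38.863 dB.
L_p = 69 − 38.863 = 30.14 dB.

30.1 dB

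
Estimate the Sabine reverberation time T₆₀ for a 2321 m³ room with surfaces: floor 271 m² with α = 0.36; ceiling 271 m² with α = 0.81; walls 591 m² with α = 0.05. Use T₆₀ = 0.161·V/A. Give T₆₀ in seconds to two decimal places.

1.08 s

Summing Sᵢαᵢ: 271·0.36 + 271·0.81 + 591·0.05 = 346.62 m².
T₆₀ = 0.161·V/A = 0.161·2321/346.62 = 1.078 s.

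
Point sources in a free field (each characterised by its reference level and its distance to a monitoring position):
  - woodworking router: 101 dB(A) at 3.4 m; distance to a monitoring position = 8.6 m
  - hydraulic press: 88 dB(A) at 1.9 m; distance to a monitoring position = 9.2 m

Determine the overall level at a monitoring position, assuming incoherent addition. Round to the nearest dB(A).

93 dB(A)

First find each source's level at the receiver (point-source: −20·log₁₀(r/r_ref)), then combine on an intensity basis.
woodworking router: 101 − 20·log₁₀(8.6/3.4) = 101 − 8.06 = 92.94 dB(A).
hydraulic press: 88 − 20·log₁₀(9.2/1.9) = 88 − 13.70 = 74.30 dB(A).
Σ 10^(L/10) = 1.995e+09 → L_total = 10·log₁₀(1.995e+09) = 93.00 dB(A).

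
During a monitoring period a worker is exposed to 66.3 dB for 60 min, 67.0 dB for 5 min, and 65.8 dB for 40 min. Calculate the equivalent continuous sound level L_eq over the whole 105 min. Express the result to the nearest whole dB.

Weight each interval's intensity by its duration and average over T = 105 min:
Σ tᵢ·10^(Lᵢ/10) = 60·10^(66.3/10) + 5·10^(67.0/10) + 40·10^(65.8/10) = 4.331e+08.
L_eq = 10·log₁₀(4.331e+08/105) = 66.15 dB.

66 dB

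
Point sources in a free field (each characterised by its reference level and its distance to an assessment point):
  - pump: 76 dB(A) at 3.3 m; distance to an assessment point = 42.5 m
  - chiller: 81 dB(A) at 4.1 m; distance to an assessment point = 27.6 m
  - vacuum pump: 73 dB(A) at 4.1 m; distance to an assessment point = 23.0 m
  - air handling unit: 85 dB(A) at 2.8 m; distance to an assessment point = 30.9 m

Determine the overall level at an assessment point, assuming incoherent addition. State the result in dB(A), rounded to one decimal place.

68.0 dB(A)

Propagate each source to the receiver with L = L_ref − 20·log₁₀(r/r_ref), then add intensities.
pump: 76 − 20·log₁₀(42.5/3.3) = 76 − 22.20 = 53.80 dB(A).
chiller: 81 − 20·log₁₀(27.6/4.1) = 81 − 16.56 = 64.44 dB(A).
vacuum pump: 73 − 20·log₁₀(23.0/4.1) = 73 − 14.98 = 58.02 dB(A).
air handling unit: 85 − 20·log₁₀(30.9/2.8) = 85 − 20.86 = 64.14 dB(A).
Σ 10^(L/10) = 6.249e+06 → L_total = 10·log₁₀(6.249e+06) = 67.96 dB(A).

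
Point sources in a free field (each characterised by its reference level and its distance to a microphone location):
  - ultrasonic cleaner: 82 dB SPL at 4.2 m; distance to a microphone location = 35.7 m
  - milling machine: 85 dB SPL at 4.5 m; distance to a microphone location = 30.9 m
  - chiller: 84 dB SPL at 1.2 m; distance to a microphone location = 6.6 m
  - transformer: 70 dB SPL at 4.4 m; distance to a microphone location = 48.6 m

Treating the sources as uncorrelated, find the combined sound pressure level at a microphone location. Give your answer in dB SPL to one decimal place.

72.4 dB SPL

Apply inverse-square spreading to bring every level to the receiver, then sum 10^(L/10).
ultrasonic cleaner: 82 − 20·log₁₀(35.7/4.2) = 82 − 18.59 = 63.41 dB SPL.
milling machine: 85 − 20·log₁₀(30.9/4.5) = 85 − 16.73 = 68.27 dB SPL.
chiller: 84 − 20·log₁₀(6.6/1.2) = 84 − 14.81 = 69.19 dB SPL.
transformer: 70 − 20·log₁₀(48.6/4.4) = 70 − 20.86 = 49.14 dB SPL.
Σ 10^(L/10) = 1.729e+07 → L_total = 10·log₁₀(1.729e+07) = 72.38 dB SPL.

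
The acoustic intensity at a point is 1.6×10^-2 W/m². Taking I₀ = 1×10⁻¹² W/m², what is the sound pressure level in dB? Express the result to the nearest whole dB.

102 dB

I/I₀ = 1.6×10^-2/10⁻¹² = 1.6×10^10, and L = 10·log₁₀(I/I₀).
L = 10·(0.2041 + 10) = 102.04 dB.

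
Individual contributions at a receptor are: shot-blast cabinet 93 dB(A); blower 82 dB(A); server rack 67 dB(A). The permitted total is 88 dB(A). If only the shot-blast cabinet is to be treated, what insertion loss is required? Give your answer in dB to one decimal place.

6.3 dB

Everything except the shot-blast cabinet sums to 10^(82/10) + 10^(67/10) = 1.635e+08 in linear terms, 82.14 dB(A).
To meet 88 dB(A) overall, the treated shot-blast cabinet may contribute at most 10^(88/10) − 1.635e+08 = 4.675e+08, i.e. 86.70 dB(A).
Required insertion loss = 93 − 86.70 = 6.30 dB.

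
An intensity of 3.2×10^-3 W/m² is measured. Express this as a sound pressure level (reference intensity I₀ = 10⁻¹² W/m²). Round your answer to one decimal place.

95.1 dB

Dividing by I₀ shifts the exponent by 12: I/I₀ = 3.2×10^9.
L = 10·(0.5051 + 9) = 95.05 dB.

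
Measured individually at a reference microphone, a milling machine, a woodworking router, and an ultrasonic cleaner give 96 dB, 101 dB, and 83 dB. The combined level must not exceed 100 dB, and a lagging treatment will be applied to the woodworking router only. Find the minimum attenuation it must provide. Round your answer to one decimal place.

3.4 dB

The untreated sources together contribute 10^(96/10) + 10^(83/10) = 4.181e+09, i.e. 96.21 dB.
The limit corresponds to 10^(100/10) = 1.000e+10; subtracting the fixed part leaves 5.819e+09 for the woodworking router, i.e. 97.65 dB.
So the woodworking router must be reduced from 101 to 97.65 dB: IL = 3.35 dB.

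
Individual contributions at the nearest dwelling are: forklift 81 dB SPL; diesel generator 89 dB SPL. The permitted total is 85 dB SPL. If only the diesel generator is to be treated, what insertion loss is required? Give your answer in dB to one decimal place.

6.2 dB

The untreated sources together contribute 10^(81/10) = 1.259e+08, i.e. 81.00 dB SPL.
The limit corresponds to 10^(85/10) = 3.162e+08; subtracting the fixed part leaves 1.903e+08 for the diesel generator, i.e. 82.80 dB SPL.
So the diesel generator must be reduced from 89 to 82.80 dB SPL: IL = 6.20 dB.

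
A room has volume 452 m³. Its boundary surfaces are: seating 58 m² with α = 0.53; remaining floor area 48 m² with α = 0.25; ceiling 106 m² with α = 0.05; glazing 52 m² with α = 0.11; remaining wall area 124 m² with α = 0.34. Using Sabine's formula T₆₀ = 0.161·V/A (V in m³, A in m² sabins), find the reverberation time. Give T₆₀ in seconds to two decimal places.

0.76 s

Total absorption A = 58·0.53 + 48·0.25 + 106·0.05 + 52·0.11 + 124·0.34 = 95.92 m² sabins.
T₆₀ = 0.161·V/A = 0.161·452/95.92 = 0.759 s.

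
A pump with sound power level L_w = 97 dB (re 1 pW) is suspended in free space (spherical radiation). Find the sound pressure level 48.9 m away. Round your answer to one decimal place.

52.2 dB

Free-field spherical radiation: L_p = L_w − 10·log₁₀(4π·r²), r = 48.9 m.
4π·r² = 3.005e+04 m², 10·log₁₀ of that is 44.778 dB.
L_p = 97 − 44.778 = 52.22 dB.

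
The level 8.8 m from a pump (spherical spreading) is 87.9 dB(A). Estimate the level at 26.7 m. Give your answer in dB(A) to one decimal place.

78.3 dB(A)

Point-source attenuation: ΔL = 20·log₁₀(r₂/r₁) = 20·log₁₀(26.7/8.8) = 9.641 dB.
L₂ = 87.9 − 20·log₁₀(26.7/8.8) = 87.9 − 9.641 = 78.26 dB(A).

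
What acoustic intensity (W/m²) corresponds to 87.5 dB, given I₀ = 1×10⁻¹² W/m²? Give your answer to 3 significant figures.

0.000562 W/m²

L = 10·log₁₀(I/I₀) ⇒ I = I₀·10^(L/10) = 10⁻¹² × 10^8.75.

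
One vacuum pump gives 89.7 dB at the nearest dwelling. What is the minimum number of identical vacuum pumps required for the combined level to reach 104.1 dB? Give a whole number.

28

N identical sources give L₁ + 10·log₁₀ N, so require 10·log₁₀ N ≥ 104.1 − 89.7 = 14.4 dB.
N ≥ 10^(14.4/10) = 27.542, so N = 28.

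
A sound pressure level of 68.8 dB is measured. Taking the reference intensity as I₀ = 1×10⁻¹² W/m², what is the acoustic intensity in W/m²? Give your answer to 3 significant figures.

I = I₀·10^(L/10) = 10⁻¹² × 10^(68.8/10) = 10^(-5.120).

7.59e-06 W/m²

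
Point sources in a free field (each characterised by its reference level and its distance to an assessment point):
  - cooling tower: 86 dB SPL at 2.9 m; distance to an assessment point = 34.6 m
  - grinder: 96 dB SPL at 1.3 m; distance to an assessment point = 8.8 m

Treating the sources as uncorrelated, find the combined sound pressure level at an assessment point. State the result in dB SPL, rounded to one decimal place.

First find each source's level at the receiver (point-source: −20·log₁₀(r/r_ref)), then combine on an intensity basis.
cooling tower: 86 − 20·log₁₀(34.6/2.9) = 86 − 21.53 = 64.47 dB SPL.
grinder: 96 − 20·log₁₀(8.8/1.3) = 96 − 16.61 = 79.39 dB SPL.
Σ 10^(L/10) = 8.968e+07 → L_total = 10·log₁₀(8.968e+07) = 79.53 dB SPL.

79.5 dB SPL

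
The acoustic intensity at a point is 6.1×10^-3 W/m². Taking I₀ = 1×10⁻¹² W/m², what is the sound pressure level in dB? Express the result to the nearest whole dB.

98 dB

I/I₀ = 6.1×10^-3/10⁻¹² = 6.1×10^9, and L = 10·log₁₀(I/I₀).
L = 10·(0.7853 + 9) = 97.85 dB.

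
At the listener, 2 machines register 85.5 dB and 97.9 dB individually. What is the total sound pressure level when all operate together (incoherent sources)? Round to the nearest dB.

98 dB

Incoherent sources combine by intensity addition: L_total = 10·log₁₀(Σ 10^(L_i/10)).
Σ 10^(L/10) = 10^(85.5/10) + 10^(97.9/10) = 6.521e+09.
L_total = 10·log₁₀(6.521e+09) = 98.14 dB.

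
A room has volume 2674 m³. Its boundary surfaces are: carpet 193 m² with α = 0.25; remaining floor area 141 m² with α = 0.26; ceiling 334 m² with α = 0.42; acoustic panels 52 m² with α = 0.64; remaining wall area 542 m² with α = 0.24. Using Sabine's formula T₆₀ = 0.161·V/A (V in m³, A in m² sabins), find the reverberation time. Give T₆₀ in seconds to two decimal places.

1.11 s

Total absorption A = 193·0.25 + 141·0.26 + 334·0.42 + 52·0.64 + 542·0.24 = 388.55 m² sabins.
T₆₀ = 0.161 × 2674 / 388.55 = 1.108 s.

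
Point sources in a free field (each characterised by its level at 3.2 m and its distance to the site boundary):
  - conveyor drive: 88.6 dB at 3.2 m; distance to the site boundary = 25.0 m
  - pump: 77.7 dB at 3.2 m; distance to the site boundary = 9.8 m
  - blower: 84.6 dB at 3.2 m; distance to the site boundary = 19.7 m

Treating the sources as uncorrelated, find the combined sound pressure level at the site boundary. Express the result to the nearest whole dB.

Apply inverse-square spreading to bring every level to the receiver, then sum 10^(L/10).
conveyor drive: 88.6 − 20·log₁₀(25.0/3.2) = 88.6 − 17.86 = 70.74 dB.
pump: 77.7 − 20·log₁₀(9.8/3.2) = 77.7 − 9.72 = 67.98 dB.
blower: 84.6 − 20·log₁₀(19.7/3.2) = 84.6 − 15.79 = 68.81 dB.
Σ 10^(L/10) = 2.576e+07 → L_total = 10·log₁₀(2.576e+07) = 74.11 dB.

74 dB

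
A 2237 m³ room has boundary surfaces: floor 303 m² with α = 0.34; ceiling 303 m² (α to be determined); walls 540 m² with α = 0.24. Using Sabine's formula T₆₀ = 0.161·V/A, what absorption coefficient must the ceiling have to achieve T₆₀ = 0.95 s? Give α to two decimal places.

0.48

Required total absorption A = 0.161·2237/0.95 = 379.11 m².
Absorption from the other surfaces = 303·0.34 + 540·0.24 = 232.62 m², so the ceiling must supply 146.49 m² over 303 m².
α = 146.49/303 = 0.483.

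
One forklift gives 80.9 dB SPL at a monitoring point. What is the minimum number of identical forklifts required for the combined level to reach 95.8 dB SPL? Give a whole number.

The shortfall is 95.8 − 80.9 = 14.9 dB, and N units add 10·log₁₀ N, so need 10·log₁₀ N ≥ 14.9.
N ≥ 10^(14.9/10) = 30.903, so N = 31.

31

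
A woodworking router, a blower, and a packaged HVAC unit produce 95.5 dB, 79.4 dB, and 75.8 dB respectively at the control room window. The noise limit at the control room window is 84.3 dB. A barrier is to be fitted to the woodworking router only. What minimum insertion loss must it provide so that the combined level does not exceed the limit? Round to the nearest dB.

Everything except the woodworking router sums to 10^(79.4/10) + 10^(75.8/10) = 1.251e+08 in linear terms, 80.97 dB.
To meet 84.3 dB overall, the treated woodworking router may contribute at most 10^(84.3/10) − 1.251e+08 = 1.440e+08, i.e. 81.58 dB.
Required insertion loss = 95.5 − 81.58 = 13.92 dB.

14 dB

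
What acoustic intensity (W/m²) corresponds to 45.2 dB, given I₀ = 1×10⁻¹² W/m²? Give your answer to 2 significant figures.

3.3e-08 W/m²

I/I₀ = 10^(45.2/10) = 3.311e+04, so I = 3.311e+04 × 10⁻¹² W/m².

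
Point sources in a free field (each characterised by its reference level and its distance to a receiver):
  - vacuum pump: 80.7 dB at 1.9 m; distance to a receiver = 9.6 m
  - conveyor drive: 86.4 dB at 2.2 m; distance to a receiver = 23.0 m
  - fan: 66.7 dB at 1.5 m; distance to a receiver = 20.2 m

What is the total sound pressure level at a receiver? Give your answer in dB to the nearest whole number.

69 dB

Apply inverse-square spreading to bring every level to the receiver, then sum 10^(L/10).
vacuum pump: 80.7 − 20·log₁₀(9.6/1.9) = 80.7 − 14.07 = 66.63 dB.
conveyor drive: 86.4 − 20·log₁₀(23.0/2.2) = 86.4 − 20.39 = 66.01 dB.
fan: 66.7 − 20·log₁₀(20.2/1.5) = 66.7 − 22.59 = 44.11 dB.
Σ 10^(L/10) = 8.622e+06 → L_total = 10·log₁₀(8.622e+06) = 69.36 dB.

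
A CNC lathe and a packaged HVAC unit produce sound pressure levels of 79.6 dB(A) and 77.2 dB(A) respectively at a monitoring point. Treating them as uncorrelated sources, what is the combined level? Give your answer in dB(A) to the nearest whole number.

For uncorrelated sources the intensities add, so convert each level to linear form, sum, and take 10·log₁₀ of the total.
Σ 10^(L/10) = 10^(79.6/10) + 10^(77.2/10) = 1.437e+08.
L_total = 10·log₁₀(1.437e+08) = 81.57 dB(A).

82 dB(A)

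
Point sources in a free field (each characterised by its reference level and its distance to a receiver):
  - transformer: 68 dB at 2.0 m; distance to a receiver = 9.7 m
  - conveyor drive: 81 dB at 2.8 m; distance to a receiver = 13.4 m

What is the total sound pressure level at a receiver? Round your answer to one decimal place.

Apply inverse-square spreading to bring every level to the receiver, then sum 10^(L/10).
transformer: 68 − 20·log₁₀(9.7/2.0) = 68 − 13.71 = 54.29 dB.
conveyor drive: 81 − 20·log₁₀(13.4/2.8) = 81 − 13.60 = 67.40 dB.
Σ 10^(L/10) = 5.765e+06 → L_total = 10·log₁₀(5.765e+06) = 67.61 dB.

67.6 dB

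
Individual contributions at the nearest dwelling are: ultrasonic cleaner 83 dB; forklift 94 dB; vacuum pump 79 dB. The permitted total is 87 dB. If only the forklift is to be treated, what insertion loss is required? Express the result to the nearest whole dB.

The untreated sources together contribute 10^(83/10) + 10^(79/10) = 2.790e+08, i.e. 84.46 dB.
To meet 87 dB overall, the treated forklift may contribute at most 10^(87/10) − 2.790e+08 = 2.222e+08, i.e. 83.47 dB.
So the forklift must be reduced from 94 to 83.47 dB: IL = 10.53 dB.

11 dB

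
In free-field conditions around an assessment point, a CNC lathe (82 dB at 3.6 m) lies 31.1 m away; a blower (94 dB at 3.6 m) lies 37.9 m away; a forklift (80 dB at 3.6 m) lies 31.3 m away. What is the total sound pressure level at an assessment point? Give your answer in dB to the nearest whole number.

Propagate each source to the receiver with L = L_ref − 20·log₁₀(r/r_ref), then add intensities.
CNC lathe: 82 − 20·log₁₀(31.1/3.6) = 82 − 18.73 = 63.27 dB.
blower: 94 − 20·log₁₀(37.9/3.6) = 94 − 20.45 = 73.55 dB.
forklift: 80 − 20·log₁₀(31.3/3.6) = 80 − 18.78 = 61.22 dB.
Σ 10^(L/10) = 2.611e+07 → L_total = 10·log₁₀(2.611e+07) = 74.17 dB.

74 dB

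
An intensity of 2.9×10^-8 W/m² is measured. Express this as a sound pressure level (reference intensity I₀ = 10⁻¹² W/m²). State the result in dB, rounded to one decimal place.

Dividing by I₀ shifts the exponent by 12: I/I₀ = 2.9×10^4.
L = 10·(0.4624 + 4) = 44.62 dB.

44.6 dB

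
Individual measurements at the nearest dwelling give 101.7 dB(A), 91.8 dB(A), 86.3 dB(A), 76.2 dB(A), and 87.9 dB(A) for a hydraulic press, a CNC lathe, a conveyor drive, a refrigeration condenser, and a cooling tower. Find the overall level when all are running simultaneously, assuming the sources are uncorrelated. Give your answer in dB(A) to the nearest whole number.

102 dB(A)

Incoherent sources combine by intensity addition: L_total = 10·log₁₀(Σ 10^(L_i/10)).
Σ 10^(L/10) = 10^(101.7/10) + 10^(91.8/10) + 10^(86.3/10) + 10^(76.2/10) + 10^(87.9/10) = 1.739e+10.
L_total = 10·log₁₀(1.739e+10) = 102.40 dB(A).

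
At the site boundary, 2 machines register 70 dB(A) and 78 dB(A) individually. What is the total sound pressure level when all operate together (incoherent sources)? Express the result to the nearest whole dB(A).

79 dB(A)

For uncorrelated sources the intensities add, so convert each level to linear form, sum, and take 10·log₁₀ of the total.
Σ 10^(L/10) = 10^(70/10) + 10^(78/10) = 7.310e+07.
L_total = 10·log₁₀(7.310e+07) = 78.64 dB(A).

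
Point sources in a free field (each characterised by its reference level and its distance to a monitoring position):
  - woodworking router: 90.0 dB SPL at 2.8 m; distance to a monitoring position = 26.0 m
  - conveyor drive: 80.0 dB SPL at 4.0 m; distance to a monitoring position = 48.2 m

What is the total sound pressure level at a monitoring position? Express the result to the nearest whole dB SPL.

71 dB SPL

First find each source's level at the receiver (point-source: −20·log₁₀(r/r_ref)), then combine on an intensity basis.
woodworking router: 90.0 − 20·log₁₀(26.0/2.8) = 90.0 − 19.36 = 70.64 dB SPL.
conveyor drive: 80.0 − 20·log₁₀(48.2/4.0) = 80.0 − 21.62 = 58.38 dB SPL.
Σ 10^(L/10) = 1.229e+07 → L_total = 10·log₁₀(1.229e+07) = 70.89 dB SPL.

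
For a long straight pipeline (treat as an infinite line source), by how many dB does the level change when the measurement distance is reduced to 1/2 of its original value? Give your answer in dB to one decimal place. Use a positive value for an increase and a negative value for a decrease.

+3.0 dB

With cylindrical spreading the level changes by −10·log₁₀(r₂/r₁).
ΔL = −10·log₁₀(0.5) = +3.01 dB.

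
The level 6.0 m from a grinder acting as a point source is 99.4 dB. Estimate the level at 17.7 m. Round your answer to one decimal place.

For a point source, L₂ = L₁ − 20·log₁₀(r₂/r₁).
L₂ = 99.4 − 20·log₁₀(17.7/6.0) = 99.4 − 9.396 = 90.00 dB.

90.0 dB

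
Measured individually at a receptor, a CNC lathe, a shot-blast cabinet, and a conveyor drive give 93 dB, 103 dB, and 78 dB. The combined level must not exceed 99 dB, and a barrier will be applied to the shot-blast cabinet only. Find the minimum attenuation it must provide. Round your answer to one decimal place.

5.3 dB

The untreated sources together contribute 10^(93/10) + 10^(78/10) = 2.058e+09, i.e. 93.14 dB.
To meet 99 dB overall, the treated shot-blast cabinet may contribute at most 10^(99/10) − 2.058e+09 = 5.885e+09, i.e. 97.70 dB.
Required insertion loss = 103 − 97.70 = 5.30 dB.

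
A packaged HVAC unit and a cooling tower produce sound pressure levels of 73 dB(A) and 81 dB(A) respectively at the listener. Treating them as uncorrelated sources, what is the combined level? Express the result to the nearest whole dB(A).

For uncorrelated sources the intensities add, so convert each level to linear form, sum, and take 10·log₁₀ of the total.
Σ 10^(L/10) = 10^(73/10) + 10^(81/10) = 1.458e+08.
L_total = 10·log₁₀(1.458e+08) = 81.64 dB(A).

82 dB(A)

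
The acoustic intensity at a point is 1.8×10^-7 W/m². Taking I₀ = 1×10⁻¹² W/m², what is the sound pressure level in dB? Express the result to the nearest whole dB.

53 dB

L = 10·log₁₀(I/I₀) = 10·log₁₀(1.8×10^-7/10⁻¹²) = 10·log₁₀(1.8×10^5).
L = 10·(0.2553 + 5) = 52.55 dB.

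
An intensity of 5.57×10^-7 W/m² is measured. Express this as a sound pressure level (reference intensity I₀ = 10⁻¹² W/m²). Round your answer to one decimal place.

57.5 dB

L = 10·log₁₀(I/I₀) = 10·log₁₀(5.57×10^-7/10⁻¹²) = 10·log₁₀(5.57×10^5).
L = 10·(0.7459 + 5) = 57.46 dB.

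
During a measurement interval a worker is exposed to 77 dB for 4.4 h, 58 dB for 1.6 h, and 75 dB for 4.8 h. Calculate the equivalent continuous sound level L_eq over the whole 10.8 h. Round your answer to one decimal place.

L_eq = 10·log₁₀[(1/T)·Σ tᵢ·10^(Lᵢ/10)] with T = 10.8 h.
Σ tᵢ·10^(Lᵢ/10) = 4.4·10^(77/10) + 1.6·10^(58/10) + 4.8·10^(75/10) = 3.733e+08.
L_eq = 10·log₁₀(3.733e+08/10.8) = 75.39 dB.

75.4 dB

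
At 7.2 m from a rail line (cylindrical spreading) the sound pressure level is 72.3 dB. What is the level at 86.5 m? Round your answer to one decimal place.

61.5 dB

Cylindrical spreading from a line source gives a 10·log₁₀(r₂/r₁) drop.
L₂ = 72.3 − 10·log₁₀(86.5/7.2) = 72.3 − 10.797 = 61.50 dB.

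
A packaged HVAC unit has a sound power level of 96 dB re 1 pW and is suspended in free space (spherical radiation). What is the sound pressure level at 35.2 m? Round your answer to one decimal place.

54.1 dB

Free-field spherical radiation: L_p = L_w − 10·log₁₀(4π·r²), r = 35.2 m.
4π·r² = 1.557e+04 m², 10·log₁₀ of that is 41.923 dB.
L_p = 96 − 41.923 = 54.08 dB.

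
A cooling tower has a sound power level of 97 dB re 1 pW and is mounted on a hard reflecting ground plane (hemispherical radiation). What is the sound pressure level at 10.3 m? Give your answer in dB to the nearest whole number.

69 dB

The power spreads over a hemisphere of area 2π·r², so L_p = L_w − 10·log₁₀(2π·r²).
2π·r² = 666.6 m², 10·log₁₀ of that is 28.239 dB.
L_p = 97 − 28.239 = 68.76 dB.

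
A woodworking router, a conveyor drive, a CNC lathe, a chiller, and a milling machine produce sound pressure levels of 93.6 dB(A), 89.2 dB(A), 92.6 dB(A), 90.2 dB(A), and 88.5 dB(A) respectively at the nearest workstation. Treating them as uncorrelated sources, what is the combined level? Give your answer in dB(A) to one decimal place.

For uncorrelated sources the intensities add, so convert each level to linear form, sum, and take 10·log₁₀ of the total.
Σ 10^(L/10) = 10^(93.6/10) + 10^(89.2/10) + 10^(92.6/10) + 10^(90.2/10) + 10^(88.5/10) = 6.697e+09.
L_total = 10·log₁₀(6.697e+09) = 98.26 dB(A).

98.3 dB(A)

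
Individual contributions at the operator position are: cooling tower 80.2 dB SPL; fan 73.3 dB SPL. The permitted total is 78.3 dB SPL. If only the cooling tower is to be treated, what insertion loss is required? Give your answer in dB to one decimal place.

3.6 dB

The untreated sources together contribute 10^(73.3/10) = 2.138e+07, i.e. 73.30 dB SPL.
The limit corresponds to 10^(78.3/10) = 6.761e+07; subtracting the fixed part leaves 4.623e+07 for the cooling tower, i.e. 76.65 dB SPL.
So the cooling tower must be reduced from 80.2 to 76.65 dB SPL: IL = 3.55 dB.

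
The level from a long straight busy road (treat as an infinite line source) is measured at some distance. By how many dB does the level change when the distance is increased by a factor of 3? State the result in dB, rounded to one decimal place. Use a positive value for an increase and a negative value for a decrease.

Line-source spreading: ΔL = −10·log₁₀(r₂/r₁).
ΔL = −10·log₁₀(3) = -4.77 dB.

-4.8 dB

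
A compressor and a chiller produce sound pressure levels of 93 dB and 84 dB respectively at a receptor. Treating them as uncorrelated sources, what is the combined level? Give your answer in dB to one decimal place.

93.5 dB

Incoherent sources combine by intensity addition: L_total = 10·log₁₀(Σ 10^(L_i/10)).
Σ 10^(L/10) = 10^(93/10) + 10^(84/10) = 2.246e+09.
L_total = 10·log₁₀(2.246e+09) = 93.51 dB.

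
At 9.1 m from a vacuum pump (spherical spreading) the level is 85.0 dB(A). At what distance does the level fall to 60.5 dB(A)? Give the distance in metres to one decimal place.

152.8 m

The 24.5 dB drop corresponds to a distance ratio of 10^(24.5/20) for a point source.
r₂ = 9.1·10^((85.0−60.5)/20) = 9.1·10^(24.5/20) = 152.77 m.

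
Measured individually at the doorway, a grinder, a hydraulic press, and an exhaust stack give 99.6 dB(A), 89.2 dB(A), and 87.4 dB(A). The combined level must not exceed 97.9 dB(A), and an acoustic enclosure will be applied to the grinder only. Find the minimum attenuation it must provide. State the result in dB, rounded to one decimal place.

2.8 dB

Everything except the grinder sums to 10^(89.2/10) + 10^(87.4/10) = 1.381e+09 in linear terms, 91.40 dB(A).
The limit corresponds to 10^(97.9/10) = 6.166e+09; subtracting the fixed part leaves 4.785e+09 for the grinder, i.e. 96.80 dB(A).
Required insertion loss = 99.6 − 96.80 = 2.80 dB.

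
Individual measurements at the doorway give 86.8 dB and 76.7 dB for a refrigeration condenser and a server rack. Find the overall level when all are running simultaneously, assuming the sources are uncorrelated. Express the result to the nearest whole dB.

For uncorrelated sources the intensities add, so convert each level to linear form, sum, and take 10·log₁₀ of the total.
Σ 10^(L/10) = 10^(86.8/10) + 10^(76.7/10) = 5.254e+08.
L_total = 10·log₁₀(5.254e+08) = 87.20 dB.

87 dB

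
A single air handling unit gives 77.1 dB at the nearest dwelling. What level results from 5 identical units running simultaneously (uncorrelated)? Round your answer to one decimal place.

84.1 dB

L_total = L₁ + 10·log₁₀ N for N identical incoherent sources.
L_total = 77.1 + 10·log₁₀(5) = 77.1 + 6.990 = 84.09 dB.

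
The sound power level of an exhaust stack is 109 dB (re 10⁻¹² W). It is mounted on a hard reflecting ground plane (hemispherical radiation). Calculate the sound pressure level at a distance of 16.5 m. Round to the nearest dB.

The power spreads over a hemisphere of area 2π·r², so L_p = L_w − 10·log₁₀(2π·r²).
2π·r² = 1711 m², 10·log₁₀ of that is 32.331 dB.
L_p = 109 − 32.331 = 76.67 dB.

77 dB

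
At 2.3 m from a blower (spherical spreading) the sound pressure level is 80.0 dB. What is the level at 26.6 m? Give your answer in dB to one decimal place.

58.7 dB

Point-source attenuation: ΔL = 20·log₁₀(r₂/r₁) = 20·log₁₀(26.6/2.3) = 21.263 dB.
L₂ = 80.0 − 20·log₁₀(26.6/2.3) = 80.0 − 21.263 = 58.74 dB.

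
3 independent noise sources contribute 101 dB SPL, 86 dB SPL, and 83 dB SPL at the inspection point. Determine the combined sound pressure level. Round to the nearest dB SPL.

Incoherent sources combine by intensity addition: L_total = 10·log₁₀(Σ 10^(L_i/10)).
Σ 10^(L/10) = 10^(101/10) + 10^(86/10) + 10^(83/10) = 1.319e+10.
L_total = 10·log₁₀(1.319e+10) = 101.20 dB SPL.

101 dB SPL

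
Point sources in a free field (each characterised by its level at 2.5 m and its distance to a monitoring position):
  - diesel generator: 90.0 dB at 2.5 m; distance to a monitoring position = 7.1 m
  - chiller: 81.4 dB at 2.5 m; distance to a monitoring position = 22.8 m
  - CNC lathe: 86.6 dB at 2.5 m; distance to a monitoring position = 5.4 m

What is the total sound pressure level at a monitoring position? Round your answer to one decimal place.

83.5 dB

Propagate each source to the receiver with L = L_ref − 20·log₁₀(r/r_ref), then add intensities.
diesel generator: 90.0 − 20·log₁₀(7.1/2.5) = 90.0 − 9.07 = 80.93 dB.
chiller: 81.4 − 20·log₁₀(22.8/2.5) = 81.4 − 19.20 = 62.20 dB.
CNC lathe: 86.6 − 20·log₁₀(5.4/2.5) = 86.6 − 6.69 = 79.91 dB.
Σ 10^(L/10) = 2.236e+08 → L_total = 10·log₁₀(2.236e+08) = 83.49 dB.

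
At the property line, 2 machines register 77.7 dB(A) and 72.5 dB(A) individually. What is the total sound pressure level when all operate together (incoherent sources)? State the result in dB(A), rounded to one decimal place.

For uncorrelated sources the intensities add, so convert each level to linear form, sum, and take 10·log₁₀ of the total.
Σ 10^(L/10) = 10^(77.7/10) + 10^(72.5/10) = 7.667e+07.
L_total = 10·log₁₀(7.667e+07) = 78.85 dB(A).

78.8 dB(A)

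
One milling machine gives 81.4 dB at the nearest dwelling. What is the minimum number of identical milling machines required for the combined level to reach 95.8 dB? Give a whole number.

Need L₁ + 10·log₁₀ N ≥ 95.8, i.e. log₁₀ N ≥ 1.44.
N ≥ 10^(14.4/10) = 27.542, so N = 28.

28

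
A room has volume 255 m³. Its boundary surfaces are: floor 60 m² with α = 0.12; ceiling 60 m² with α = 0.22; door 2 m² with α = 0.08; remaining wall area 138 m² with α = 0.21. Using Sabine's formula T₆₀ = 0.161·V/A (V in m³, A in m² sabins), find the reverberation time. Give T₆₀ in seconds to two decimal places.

Total absorption A = 60·0.12 + 60·0.22 + 2·0.08 + 138·0.21 = 49.54 m² sabins.
T₆₀ = 0.161·V/A = 0.161·255/49.54 = 0.829 s.

0.83 s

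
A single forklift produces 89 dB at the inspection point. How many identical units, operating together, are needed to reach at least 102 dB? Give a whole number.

20

The shortfall is 102 − 89 = 13.0 dB, and N units add 10·log₁₀ N, so need 10·log₁₀ N ≥ 13.0.
N ≥ 10^(13.0/10) = 19.953, so N = 20.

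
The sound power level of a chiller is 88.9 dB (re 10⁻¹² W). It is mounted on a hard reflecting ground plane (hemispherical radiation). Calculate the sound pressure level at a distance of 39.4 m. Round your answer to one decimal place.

49.0 dB

The power spreads over a hemisphere of area 2π·r², so L_p = L_w − 10·log₁₀(2π·r²).
2π·r² = 9754 m², 10·log₁₀ of that is 39.892 dB.
L_p = 88.9 − 39.892 = 49.01 dB.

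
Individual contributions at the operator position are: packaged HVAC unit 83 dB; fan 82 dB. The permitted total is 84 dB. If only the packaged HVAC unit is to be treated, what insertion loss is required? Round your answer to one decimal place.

3.3 dB

Fixed contribution from the other source: Σ 10^(L/10) = 10^(82/10) = 1.585e+08 (82.00 dB).
The limit corresponds to 10^(84/10) = 2.512e+08; subtracting the fixed part leaves 9.270e+07 for the packaged HVAC unit, i.e. 79.67 dB.
Required insertion loss = 83 − 79.67 = 3.33 dB.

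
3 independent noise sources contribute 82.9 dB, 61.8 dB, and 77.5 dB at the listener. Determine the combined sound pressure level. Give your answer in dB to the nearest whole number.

84 dB

Incoherent sources combine by intensity addition: L_total = 10·log₁₀(Σ 10^(L_i/10)).
Σ 10^(L/10) = 10^(82.9/10) + 10^(61.8/10) + 10^(77.5/10) = 2.527e+08.
L_total = 10·log₁₀(2.527e+08) = 84.03 dB.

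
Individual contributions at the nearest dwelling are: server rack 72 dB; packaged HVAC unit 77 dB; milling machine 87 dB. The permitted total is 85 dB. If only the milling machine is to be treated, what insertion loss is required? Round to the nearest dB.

Fixed contribution from the other sources: Σ 10^(L/10) = 10^(72/10) + 10^(77/10) = 6.597e+07 (78.19 dB).
To meet 85 dB overall, the treated milling machine may contribute at most 10^(85/10) − 6.597e+07 = 2.503e+08, i.e. 83.98 dB.
Required insertion loss = 87 − 83.98 = 3.02 dB.

3 dB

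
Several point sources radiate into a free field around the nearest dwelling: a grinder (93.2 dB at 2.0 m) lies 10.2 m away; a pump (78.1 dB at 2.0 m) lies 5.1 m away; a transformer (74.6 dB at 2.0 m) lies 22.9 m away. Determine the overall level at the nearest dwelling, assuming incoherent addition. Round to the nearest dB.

Apply inverse-square spreading to bring every level to the receiver, then sum 10^(L/10).
grinder: 93.2 − 20·log₁₀(10.2/2.0) = 93.2 − 14.15 = 79.05 dB.
pump: 78.1 − 20·log₁₀(5.1/2.0) = 78.1 − 8.13 = 69.97 dB.
transformer: 74.6 − 20·log₁₀(22.9/2.0) = 74.6 − 21.18 = 53.42 dB.
Σ 10^(L/10) = 9.048e+07 → L_total = 10·log₁₀(9.048e+07) = 79.57 dB.

80 dB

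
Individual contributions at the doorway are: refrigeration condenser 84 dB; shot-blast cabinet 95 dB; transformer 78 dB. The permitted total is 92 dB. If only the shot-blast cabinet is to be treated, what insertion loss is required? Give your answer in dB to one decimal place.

Fixed contribution from the other sources: Σ 10^(L/10) = 10^(84/10) + 10^(78/10) = 3.143e+08 (84.97 dB).
To meet 92 dB overall, the treated shot-blast cabinet may contribute at most 10^(92/10) − 3.143e+08 = 1.271e+09, i.e. 91.04 dB.
So the shot-blast cabinet must be reduced from 95 to 91.04 dB: IL = 3.96 dB.

4.0 dB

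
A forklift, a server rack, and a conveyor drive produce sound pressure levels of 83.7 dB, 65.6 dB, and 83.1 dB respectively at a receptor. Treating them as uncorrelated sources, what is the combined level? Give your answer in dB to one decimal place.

For uncorrelated sources the intensities add, so convert each level to linear form, sum, and take 10·log₁₀ of the total.
Σ 10^(L/10) = 10^(83.7/10) + 10^(65.6/10) + 10^(83.1/10) = 4.422e+08.
L_total = 10·log₁₀(4.422e+08) = 86.46 dB.

86.5 dB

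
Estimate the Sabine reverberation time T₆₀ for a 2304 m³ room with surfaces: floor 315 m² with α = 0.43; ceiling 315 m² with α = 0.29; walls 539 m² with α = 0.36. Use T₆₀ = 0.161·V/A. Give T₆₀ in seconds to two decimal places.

Total absorption A = 315·0.43 + 315·0.29 + 539·0.36 = 420.84 m² sabins.
T₆₀ = 0.161 × 2304 / 420.84 = 0.881 s.

0.88 s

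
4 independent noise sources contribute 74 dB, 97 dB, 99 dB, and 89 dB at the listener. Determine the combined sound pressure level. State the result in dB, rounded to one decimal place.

101.4 dB

Incoherent sources combine by intensity addition: L_total = 10·log₁₀(Σ 10^(L_i/10)).
Σ 10^(L/10) = 10^(74/10) + 10^(97/10) + 10^(99/10) + 10^(89/10) = 1.377e+10.
L_total = 10·log₁₀(1.377e+10) = 101.39 dB.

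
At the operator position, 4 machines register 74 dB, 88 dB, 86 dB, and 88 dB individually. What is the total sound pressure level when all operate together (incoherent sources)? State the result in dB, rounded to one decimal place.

For uncorrelated sources the intensities add, so convert each level to linear form, sum, and take 10·log₁₀ of the total.
Σ 10^(L/10) = 10^(74/10) + 10^(88/10) + 10^(86/10) + 10^(88/10) = 1.685e+09.
L_total = 10·log₁₀(1.685e+09) = 92.27 dB.

92.3 dB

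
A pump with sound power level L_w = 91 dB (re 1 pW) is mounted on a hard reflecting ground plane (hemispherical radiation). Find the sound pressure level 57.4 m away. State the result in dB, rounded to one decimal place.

47.8 dB

The power spreads over a hemisphere of area 2π·r², so L_p = L_w − 10·log₁₀(2π·r²).
2π·r² = 2.07e+04 m², 10·log₁₀ of that is 43.160 dB.
L_p = 91 − 43.160 = 47.84 dB.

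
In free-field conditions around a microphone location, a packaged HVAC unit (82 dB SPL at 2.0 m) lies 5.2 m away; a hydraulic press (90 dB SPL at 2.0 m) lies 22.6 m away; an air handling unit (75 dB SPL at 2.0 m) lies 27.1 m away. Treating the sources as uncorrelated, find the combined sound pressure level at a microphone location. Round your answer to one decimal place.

75.0 dB SPL

Propagate each source to the receiver with L = L_ref − 20·log₁₀(r/r_ref), then add intensities.
packaged HVAC unit: 82 − 20·log₁₀(5.2/2.0) = 82 − 8.30 = 73.70 dB SPL.
hydraulic press: 90 − 20·log₁₀(22.6/2.0) = 90 − 21.06 = 68.94 dB SPL.
air handling unit: 75 − 20·log₁₀(27.1/2.0) = 75 − 22.64 = 52.36 dB SPL.
Σ 10^(L/10) = 3.145e+07 → L_total = 10·log₁₀(3.145e+07) = 74.98 dB SPL.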